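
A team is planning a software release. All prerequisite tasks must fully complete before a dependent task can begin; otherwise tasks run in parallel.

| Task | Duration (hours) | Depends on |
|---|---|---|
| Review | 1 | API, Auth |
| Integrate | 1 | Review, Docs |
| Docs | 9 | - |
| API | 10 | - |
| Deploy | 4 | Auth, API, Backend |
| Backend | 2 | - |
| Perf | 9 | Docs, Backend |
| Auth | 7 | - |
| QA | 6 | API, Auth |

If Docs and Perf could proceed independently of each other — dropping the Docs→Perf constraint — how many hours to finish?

16

With the dependency in place, Docs→Perf = 9+9 = 18 sets the finish at 18 hours.
Without Docs→Perf, Perf's earliest start moves from 9 to 2.
After: API→QA = 10+6 = 16 → 16 hours.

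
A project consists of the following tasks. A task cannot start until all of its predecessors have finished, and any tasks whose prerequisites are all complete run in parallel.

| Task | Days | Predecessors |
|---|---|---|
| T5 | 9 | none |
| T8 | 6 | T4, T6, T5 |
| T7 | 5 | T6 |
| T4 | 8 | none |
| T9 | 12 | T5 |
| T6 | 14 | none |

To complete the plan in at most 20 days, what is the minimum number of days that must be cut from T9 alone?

1

Current finish: 21 days; target: 20.
T9 is on every critical path, so each day cut from T9 cuts the finish by one (this holds down to a finish of 20).
Need 21 − 20 = 1 day off T9 → T9 becomes 11 days, finish becomes 20.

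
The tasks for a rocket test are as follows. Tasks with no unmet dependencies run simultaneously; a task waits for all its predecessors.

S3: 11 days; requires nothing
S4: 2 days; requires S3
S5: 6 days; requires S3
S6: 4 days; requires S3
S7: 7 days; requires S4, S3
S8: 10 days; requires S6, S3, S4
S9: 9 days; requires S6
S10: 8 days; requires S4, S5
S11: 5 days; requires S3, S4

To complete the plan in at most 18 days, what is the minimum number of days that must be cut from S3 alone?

Current finish: 25 days; target: 18.
S3 is on every critical path, so each day cut from S3 cuts the finish by one (this holds down to a finish of 15).
Need 25 − 18 = 7 days off S3 → S3 becomes 4 days, finish becomes 18.

7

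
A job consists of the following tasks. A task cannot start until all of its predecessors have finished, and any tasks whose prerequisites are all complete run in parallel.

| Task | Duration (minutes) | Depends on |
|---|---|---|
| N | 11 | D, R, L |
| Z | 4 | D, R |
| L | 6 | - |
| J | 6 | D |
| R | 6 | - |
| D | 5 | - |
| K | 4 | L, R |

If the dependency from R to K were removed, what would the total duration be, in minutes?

With the dependency in place, L→N = 6+11 = 17 sets the finish at 17 minutes.
Dropping R→K doesn't change K's earliest start (6); another predecessor still binds.
New critical path: L→N = 6+11 = 17 ⇒ 17 minutes.

17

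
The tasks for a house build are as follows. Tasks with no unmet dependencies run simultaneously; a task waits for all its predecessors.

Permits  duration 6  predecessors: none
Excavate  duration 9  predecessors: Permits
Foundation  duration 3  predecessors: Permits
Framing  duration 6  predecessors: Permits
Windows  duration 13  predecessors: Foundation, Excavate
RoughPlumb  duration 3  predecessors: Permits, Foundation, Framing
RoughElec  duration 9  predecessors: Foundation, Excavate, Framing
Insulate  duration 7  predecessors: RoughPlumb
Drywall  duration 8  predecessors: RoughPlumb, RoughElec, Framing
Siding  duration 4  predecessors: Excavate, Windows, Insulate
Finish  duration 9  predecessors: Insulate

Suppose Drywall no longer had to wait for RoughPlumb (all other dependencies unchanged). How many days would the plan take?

Original critical path: Permits→Excavate→Windows→Siding = 6+9+13+4 = 32 ⇒ 32 days.
Dropping RoughPlumb→Drywall doesn't change Drywall's earliest start (24); another predecessor still binds.
The longest chain is now Permits→Excavate→Windows→Siding = 6+9+13+4 = 32, so the plan takes 32 days.

32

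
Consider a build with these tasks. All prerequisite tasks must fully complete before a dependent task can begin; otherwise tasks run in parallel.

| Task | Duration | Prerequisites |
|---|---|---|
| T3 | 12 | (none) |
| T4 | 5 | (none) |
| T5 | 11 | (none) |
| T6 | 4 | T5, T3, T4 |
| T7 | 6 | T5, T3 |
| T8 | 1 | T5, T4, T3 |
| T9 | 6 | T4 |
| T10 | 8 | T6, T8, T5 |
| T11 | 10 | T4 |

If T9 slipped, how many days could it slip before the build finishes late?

13

T3→T6→T10 = 12+4+8 = 24 sets the makespan at 24 days.
T9 finishes as early as 11 and must finish by 24.
Slack of T9 = 18 − 5 = 13 days.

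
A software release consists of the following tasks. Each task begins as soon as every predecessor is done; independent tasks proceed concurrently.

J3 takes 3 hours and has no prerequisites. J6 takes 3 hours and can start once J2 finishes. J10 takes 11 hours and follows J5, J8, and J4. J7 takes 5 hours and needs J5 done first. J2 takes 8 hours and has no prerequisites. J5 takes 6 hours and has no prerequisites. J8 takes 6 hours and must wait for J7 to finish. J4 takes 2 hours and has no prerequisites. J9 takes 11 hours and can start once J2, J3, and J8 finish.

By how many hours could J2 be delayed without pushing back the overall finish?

Critical path: J5→J7→J8→J9 = 6+5+6+11 = 28, so the finish is 28 hours.
The longest chain containing J2 totals 19 hours.
So J2 can slip 17 − 8 = 9 hours.

9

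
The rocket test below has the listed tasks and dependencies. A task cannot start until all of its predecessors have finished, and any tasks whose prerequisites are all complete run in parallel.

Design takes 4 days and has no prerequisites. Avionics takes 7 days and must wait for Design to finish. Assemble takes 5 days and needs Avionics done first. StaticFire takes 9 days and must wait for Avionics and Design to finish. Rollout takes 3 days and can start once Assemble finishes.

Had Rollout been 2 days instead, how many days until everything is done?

20

The binding path is Design→Avionics→StaticFire = 4+7+9 = 20; finish at 20 days.
Rollout has 1 day of float (longest path through it is 19).
No other chain overtakes it, so the finish is 20 days.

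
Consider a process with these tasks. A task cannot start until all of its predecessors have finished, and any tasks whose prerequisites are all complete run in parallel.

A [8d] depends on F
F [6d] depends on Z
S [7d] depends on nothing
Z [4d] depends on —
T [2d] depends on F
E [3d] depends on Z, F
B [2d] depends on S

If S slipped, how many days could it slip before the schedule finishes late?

9

The longest chain is Z→F→A = 4+6+8 = 18; overall finish 18 days.
S finishes as early as 7 and must finish by 16.
So S can slip 16 − 7 = 9 days.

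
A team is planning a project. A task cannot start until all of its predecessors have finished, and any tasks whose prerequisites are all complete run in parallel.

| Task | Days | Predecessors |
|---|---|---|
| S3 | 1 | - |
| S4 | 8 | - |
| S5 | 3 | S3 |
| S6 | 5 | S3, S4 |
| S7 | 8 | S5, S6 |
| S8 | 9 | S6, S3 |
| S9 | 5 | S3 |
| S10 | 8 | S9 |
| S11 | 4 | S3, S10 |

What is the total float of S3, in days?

4

Critical path: S4→S6→S8 = 8+5+9 = 22, so the finish is 22 days.
The longest chain containing S3 totals 18 days.
Slack of S3 = 4 − 0 = 4 days.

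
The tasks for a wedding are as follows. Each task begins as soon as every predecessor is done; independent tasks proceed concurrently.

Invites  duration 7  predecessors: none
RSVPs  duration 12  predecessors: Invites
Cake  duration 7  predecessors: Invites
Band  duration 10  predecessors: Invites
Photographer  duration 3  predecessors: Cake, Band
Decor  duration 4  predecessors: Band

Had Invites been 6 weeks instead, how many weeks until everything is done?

As given, the longest chain is Invites→Band→Decor = 7+10+4 = 21, so the finish is 21 weeks.
Invites lies on that path, so at 6 weeks the path becomes 20 weeks.
The critical path is still Invites→Band→Decor; finish is now 20 weeks.

20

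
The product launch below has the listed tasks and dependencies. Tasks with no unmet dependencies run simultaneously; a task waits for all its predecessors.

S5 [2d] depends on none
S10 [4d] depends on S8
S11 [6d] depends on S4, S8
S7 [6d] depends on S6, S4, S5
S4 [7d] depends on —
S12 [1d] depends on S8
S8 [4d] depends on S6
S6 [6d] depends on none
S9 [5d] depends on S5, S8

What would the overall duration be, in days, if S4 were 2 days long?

16

The binding path is S6→S8→S11 = 6+4+6 = 16; finish at 16 days.
S4 has 3 days of float (longest path through it is 13).
The critical path is still S6→S8→S11; finish is now 16 days.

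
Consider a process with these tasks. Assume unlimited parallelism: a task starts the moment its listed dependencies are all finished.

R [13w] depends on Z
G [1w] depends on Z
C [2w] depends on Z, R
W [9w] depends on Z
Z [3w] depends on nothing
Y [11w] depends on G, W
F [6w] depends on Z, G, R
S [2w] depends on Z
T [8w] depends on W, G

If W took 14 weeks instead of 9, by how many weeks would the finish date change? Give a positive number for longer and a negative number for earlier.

5

Baseline: Z→W→Y = 3+9+11 = 23 → 23 weeks.
Since W is critical, the +5 change carries straight to that chain (now 28 weeks).
No other chain overtakes it, so the finish is 28 weeks.
Change in finish: 28 − 23 = +5 weeks.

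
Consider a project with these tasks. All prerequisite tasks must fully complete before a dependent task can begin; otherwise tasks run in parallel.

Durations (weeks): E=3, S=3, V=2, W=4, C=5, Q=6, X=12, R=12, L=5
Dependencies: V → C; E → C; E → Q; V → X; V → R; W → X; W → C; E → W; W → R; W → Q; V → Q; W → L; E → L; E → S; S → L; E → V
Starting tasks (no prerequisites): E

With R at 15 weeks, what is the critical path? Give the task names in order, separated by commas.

The binding path is E→W→R = 3+4+12 = 19; finish at 19 weeks.
R is on the critical path; changing it to 15 makes that path 22 weeks.
That remains the longest chain; total 22 weeks.

E, W, R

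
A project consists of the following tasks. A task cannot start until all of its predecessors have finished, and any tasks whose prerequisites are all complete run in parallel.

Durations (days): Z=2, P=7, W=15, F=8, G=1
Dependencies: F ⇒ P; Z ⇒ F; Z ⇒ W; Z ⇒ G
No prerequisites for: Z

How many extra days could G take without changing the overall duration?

Critical path: Z→F→P = 2+8+7 = 17, so the finish is 17 days.
The longest chain containing G totals 3 days.
So G can slip 17 − 3 = 14 days.

14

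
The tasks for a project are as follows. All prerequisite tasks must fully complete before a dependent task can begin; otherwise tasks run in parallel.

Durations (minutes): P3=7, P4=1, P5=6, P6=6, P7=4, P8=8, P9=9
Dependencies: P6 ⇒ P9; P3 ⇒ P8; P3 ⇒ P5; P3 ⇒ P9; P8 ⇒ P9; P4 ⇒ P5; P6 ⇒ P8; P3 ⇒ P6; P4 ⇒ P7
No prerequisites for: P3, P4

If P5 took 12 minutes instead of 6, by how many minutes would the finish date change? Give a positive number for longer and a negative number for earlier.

0

Actual critical path: P3→P6→P8→P9 = 7+6+8+9 = 30 ⇒ 30 minutes.
P5 is off the critical path — its longest chain is 13 minutes, giving 17 of slack.
The critical path is still P3→P6→P8→P9; finish is now 30 minutes.
Change in finish: 30 − 30 = +0 minutes.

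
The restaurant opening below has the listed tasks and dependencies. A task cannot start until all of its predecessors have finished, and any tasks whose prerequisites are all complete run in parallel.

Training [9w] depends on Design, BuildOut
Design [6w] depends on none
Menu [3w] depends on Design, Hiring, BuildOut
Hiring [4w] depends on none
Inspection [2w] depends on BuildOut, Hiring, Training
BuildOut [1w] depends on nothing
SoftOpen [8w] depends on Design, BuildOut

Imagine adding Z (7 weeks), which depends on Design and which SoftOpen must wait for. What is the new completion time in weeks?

Originally the schedule takes 17 weeks.
With Z inserted, SoftOpen now waits for max(Design, BuildOut, Z).
New critical path: Design→Z→SoftOpen = 6+7+8 = 21 ⇒ 21 weeks.

21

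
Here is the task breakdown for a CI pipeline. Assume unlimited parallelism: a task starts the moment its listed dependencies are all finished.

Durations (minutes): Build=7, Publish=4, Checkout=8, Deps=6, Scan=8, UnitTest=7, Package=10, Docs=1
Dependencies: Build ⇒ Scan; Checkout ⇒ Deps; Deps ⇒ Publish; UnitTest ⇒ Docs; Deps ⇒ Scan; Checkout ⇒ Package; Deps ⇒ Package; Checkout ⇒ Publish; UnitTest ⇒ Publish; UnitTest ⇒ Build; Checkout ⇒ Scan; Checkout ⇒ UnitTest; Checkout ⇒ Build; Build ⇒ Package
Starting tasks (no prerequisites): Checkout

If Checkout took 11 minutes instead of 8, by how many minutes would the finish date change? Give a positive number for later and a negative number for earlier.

Critical path before the change: Checkout→UnitTest→Build→Package = 8+7+7+10 = 32 giving 32 minutes.
Checkout lies on that path, so at 11 minutes the path becomes 35 minutes.
That remains the longest chain; total 35 minutes.
Change in finish: 35 − 32 = +3 minutes.

3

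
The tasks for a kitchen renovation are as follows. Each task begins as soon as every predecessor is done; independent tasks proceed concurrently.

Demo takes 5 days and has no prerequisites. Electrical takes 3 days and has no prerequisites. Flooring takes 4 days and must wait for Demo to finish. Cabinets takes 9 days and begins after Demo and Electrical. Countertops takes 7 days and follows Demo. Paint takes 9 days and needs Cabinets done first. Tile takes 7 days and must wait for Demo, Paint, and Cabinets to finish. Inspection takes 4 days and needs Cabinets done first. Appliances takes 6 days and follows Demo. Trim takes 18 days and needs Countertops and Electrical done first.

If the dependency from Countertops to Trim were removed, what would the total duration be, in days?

30

With the dependency in place, Demo→Cabinets→Paint→Tile = 5+9+9+7 = 30 sets the finish at 30 days.
Without Countertops→Trim, Trim's earliest start moves from 12 to 3.
After: Demo→Cabinets→Paint→Tile = 5+9+9+7 = 30 → 30 days.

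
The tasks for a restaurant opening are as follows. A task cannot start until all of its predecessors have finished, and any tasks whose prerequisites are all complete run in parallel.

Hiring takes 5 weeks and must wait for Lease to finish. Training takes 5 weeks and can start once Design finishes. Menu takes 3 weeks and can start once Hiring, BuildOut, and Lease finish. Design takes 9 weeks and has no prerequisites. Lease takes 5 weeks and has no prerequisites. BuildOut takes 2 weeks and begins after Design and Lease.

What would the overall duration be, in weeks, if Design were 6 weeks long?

13

Critical path before the change: Design→BuildOut→Menu = 9+2+3 = 14 giving 14 weeks.
Design lies on that path, so at 6 weeks the path becomes 11 weeks.
Now Lease→Hiring→Menu = 5+5+3 = 13 is longest, so the finish becomes 13 weeks.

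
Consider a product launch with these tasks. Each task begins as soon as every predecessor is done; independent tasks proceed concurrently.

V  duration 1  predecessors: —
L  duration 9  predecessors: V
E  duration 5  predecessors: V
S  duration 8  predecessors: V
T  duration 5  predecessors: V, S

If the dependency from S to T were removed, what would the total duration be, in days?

Original critical path: V→S→T = 1+8+5 = 14 ⇒ 14 days.
Without S→T, T's earliest start moves from 9 to 1.
New critical path: V→L = 1+9 = 10 ⇒ 10 days.

10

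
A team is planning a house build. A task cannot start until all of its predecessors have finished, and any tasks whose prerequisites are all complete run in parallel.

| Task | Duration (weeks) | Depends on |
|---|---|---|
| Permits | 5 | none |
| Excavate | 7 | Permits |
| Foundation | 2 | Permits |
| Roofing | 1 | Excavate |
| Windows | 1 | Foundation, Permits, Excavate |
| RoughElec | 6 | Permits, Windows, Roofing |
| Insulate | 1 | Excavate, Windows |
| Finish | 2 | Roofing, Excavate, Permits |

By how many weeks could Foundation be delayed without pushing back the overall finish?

The longest chain is Permits→Excavate→Roofing→RoughElec = 5+7+1+6 = 19; overall finish 19 weeks.
Foundation finishes as early as 7 and must finish by 12.
Float = 19 − 14 = 5.

5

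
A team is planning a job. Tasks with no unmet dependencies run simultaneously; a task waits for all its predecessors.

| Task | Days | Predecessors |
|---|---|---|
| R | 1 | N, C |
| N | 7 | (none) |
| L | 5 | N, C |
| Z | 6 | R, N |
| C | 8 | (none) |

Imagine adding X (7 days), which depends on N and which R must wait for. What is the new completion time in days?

21

Originally the job takes 15 days.
With X inserted, R now waits for max(N, C, X).
New critical path: N→X→R→Z = 7+7+1+6 = 21 ⇒ 21 days.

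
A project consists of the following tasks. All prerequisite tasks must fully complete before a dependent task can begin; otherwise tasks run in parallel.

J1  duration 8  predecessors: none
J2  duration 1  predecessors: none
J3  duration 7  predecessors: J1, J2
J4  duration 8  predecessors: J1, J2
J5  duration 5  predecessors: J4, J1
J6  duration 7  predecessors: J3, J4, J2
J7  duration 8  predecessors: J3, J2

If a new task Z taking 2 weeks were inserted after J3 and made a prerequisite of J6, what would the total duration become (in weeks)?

24

Originally the project takes 23 weeks.
With Z inserted, J6 now waits for max(J3, J4, J2, Z).
New critical path: J1→J3→Z→J6 = 8+7+2+7 = 24 ⇒ 24 weeks.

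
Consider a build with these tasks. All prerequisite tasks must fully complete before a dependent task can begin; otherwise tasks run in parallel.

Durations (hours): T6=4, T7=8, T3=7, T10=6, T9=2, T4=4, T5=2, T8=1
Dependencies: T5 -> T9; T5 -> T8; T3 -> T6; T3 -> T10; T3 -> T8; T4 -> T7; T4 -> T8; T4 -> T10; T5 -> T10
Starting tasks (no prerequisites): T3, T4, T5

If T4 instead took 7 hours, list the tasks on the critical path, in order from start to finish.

T4, T7

Critical path before the change: T3→T10 = 7+6 = 13 giving 13 hours.
The longest path through T4 is only 12 hours, so T4 has float 1.
New critical path: T4→T7 = 7+8 = 15 ⇒ 15 hours.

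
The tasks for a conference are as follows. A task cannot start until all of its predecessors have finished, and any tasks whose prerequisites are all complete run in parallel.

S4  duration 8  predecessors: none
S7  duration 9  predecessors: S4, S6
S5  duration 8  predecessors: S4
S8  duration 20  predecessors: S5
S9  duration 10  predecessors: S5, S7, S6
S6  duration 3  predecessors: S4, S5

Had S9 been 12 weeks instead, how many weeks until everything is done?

Baseline: S4→S5→S6→S7→S9 = 8+8+3+9+10 = 38 → 38 weeks.
Since S9 is critical, the +2 change carries straight to that chain (now 40 weeks).
The critical path is still S4→S5→S6→S7→S9; finish is now 40 weeks.

40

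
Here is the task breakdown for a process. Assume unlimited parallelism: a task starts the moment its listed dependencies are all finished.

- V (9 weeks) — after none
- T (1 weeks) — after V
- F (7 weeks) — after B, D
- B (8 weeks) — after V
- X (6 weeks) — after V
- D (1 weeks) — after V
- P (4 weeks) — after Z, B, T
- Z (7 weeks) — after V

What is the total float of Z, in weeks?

V→B→F = 9+8+7 = 24 sets the makespan at 24 weeks.
Longest path through Z: 20 weeks (earliest finish 16, latest finish 20).
So Z can slip 20 − 16 = 4 weeks.

4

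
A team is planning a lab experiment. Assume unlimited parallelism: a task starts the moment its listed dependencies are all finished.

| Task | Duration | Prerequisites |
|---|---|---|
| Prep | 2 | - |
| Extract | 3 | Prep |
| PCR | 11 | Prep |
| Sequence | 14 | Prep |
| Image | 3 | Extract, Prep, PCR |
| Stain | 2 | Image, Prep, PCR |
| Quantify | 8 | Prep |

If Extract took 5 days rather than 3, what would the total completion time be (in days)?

18

The binding path is Prep→PCR→Image→Stain = 2+11+3+2 = 18; finish at 18 days.
Extract is off the critical path — its longest chain is 10 days, giving 8 of slack.
That remains the longest chain; total 18 days.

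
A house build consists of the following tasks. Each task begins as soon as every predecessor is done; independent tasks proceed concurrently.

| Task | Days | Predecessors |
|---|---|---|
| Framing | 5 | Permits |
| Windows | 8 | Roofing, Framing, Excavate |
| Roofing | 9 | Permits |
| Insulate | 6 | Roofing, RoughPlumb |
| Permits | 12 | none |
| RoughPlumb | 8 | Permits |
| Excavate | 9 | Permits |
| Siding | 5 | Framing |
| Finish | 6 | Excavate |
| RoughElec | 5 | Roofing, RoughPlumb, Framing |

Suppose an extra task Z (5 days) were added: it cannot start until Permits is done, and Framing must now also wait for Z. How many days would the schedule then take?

30

Originally the schedule takes 29 days.
With Z inserted, Framing now waits for max(Permits, Z).
New critical path: Permits→Z→Framing→Windows = 12+5+5+8 = 30 ⇒ 30 days.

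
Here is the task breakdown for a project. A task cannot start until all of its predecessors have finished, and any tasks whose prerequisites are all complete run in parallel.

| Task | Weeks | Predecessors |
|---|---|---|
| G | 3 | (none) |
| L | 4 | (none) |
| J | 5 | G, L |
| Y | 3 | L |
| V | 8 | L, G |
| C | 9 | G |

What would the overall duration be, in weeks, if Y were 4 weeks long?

12

As given, the longest chain is G→C = 3+9 = 12, so the finish is 12 weeks.
Y is off the critical path — its longest chain is 7 weeks, giving 5 of slack.
That remains the longest chain; total 12 weeks.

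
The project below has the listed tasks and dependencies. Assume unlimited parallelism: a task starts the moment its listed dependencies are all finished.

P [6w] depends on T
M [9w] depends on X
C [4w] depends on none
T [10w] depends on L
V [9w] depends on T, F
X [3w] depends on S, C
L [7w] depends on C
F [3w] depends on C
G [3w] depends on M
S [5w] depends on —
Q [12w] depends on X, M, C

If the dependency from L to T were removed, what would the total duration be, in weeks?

29

Original critical path: C→L→T→V = 4+7+10+9 = 30 ⇒ 30 weeks.
Without L→T, T's earliest start moves from 11 to 0.
The longest chain is now S→X→M→Q = 5+3+9+12 = 29, so the schedule takes 29 weeks.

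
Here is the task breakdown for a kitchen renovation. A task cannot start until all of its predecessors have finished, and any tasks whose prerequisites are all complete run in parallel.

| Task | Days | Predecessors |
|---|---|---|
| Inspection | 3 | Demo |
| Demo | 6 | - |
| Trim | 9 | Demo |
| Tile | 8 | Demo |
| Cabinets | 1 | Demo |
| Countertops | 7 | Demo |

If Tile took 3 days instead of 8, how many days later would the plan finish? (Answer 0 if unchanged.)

Baseline: Demo→Trim = 6+9 = 15 → 15 days.
Tile has 1 day of float (longest path through it is 14).
No other chain overtakes it, so the finish is 15 days.
Change in finish: 15 − 15 = +0 days.

0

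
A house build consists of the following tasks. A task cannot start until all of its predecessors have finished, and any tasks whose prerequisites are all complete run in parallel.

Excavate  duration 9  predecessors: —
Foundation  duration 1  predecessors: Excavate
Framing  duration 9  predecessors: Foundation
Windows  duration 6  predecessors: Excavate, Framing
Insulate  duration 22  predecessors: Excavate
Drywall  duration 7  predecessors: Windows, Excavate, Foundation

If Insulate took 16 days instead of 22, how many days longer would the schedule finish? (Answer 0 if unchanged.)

The binding path is Excavate→Foundation→Framing→Windows→Drywall = 9+1+9+6+7 = 32; finish at 32 days.
Insulate has 1 day of float (longest path through it is 31).
The critical path is still Excavate→Foundation→Framing→Windows→Drywall; finish is now 32 days.
Change in finish: 32 − 32 = +0 days.

0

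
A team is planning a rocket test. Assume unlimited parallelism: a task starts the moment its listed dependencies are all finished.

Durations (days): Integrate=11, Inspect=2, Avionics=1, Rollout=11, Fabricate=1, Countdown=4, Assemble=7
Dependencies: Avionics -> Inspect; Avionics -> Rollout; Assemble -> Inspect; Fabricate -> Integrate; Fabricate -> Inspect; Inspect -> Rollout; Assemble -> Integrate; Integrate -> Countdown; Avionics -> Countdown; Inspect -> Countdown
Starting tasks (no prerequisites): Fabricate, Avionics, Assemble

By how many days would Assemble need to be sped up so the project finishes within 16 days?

6

Current finish: 22 days; target: 16.
Assemble is on every critical path, so each day cut from Assemble cuts the finish by one (this holds down to a finish of 16).
Need 22 − 16 = 6 days off Assemble → Assemble becomes 1 day, finish becomes 16.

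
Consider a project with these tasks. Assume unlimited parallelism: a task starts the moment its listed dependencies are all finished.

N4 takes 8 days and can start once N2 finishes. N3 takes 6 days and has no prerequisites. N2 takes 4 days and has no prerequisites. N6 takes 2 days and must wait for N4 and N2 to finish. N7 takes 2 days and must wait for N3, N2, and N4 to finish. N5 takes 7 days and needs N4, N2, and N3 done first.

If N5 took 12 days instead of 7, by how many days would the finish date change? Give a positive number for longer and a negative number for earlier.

Actual critical path: N2→N4→N5 = 4+8+7 = 19 ⇒ 19 days.
Since N5 is critical, the +5 change carries straight to that chain (now 24 days).
No other chain overtakes it, so the finish is 24 days.
Change in finish: 24 − 19 = +5 days.

5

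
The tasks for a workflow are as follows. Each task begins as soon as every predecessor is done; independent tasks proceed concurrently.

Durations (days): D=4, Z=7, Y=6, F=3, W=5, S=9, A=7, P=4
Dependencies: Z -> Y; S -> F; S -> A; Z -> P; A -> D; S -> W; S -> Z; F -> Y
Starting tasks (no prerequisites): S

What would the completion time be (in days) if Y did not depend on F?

Original critical path: S→Z→Y = 9+7+6 = 22 ⇒ 22 days.
Dropping F→Y doesn't change Y's earliest start (16); another predecessor still binds.
New critical path: S→Z→Y = 9+7+6 = 22 ⇒ 22 days.

22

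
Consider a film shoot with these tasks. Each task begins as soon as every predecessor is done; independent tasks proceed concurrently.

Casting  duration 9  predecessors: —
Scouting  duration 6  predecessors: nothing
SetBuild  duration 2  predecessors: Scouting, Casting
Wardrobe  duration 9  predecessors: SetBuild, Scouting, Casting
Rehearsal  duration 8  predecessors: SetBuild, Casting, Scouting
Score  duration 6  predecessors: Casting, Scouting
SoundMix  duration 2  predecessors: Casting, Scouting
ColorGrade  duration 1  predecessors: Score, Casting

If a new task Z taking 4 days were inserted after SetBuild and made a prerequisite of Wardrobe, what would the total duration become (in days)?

Originally the schedule takes 20 days.
With Z inserted, Wardrobe now waits for max(SetBuild, Scouting, Casting, Z).
New critical path: Casting→SetBuild→Z→Wardrobe = 9+2+4+9 = 24 ⇒ 24 days.

24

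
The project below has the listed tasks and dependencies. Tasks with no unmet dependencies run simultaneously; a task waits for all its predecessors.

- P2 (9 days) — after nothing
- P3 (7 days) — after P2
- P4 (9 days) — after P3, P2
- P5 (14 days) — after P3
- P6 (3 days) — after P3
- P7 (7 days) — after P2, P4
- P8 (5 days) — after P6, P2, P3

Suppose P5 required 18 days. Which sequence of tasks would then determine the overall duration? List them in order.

P2, P3, P5

Baseline: P2→P3→P4→P7 = 9+7+9+7 = 32 → 32 days.
P5 has 2 days of float (longest path through it is 30).
The binding chain switches to P2→P3→P5 = 9+7+18 = 34; finish 34 days.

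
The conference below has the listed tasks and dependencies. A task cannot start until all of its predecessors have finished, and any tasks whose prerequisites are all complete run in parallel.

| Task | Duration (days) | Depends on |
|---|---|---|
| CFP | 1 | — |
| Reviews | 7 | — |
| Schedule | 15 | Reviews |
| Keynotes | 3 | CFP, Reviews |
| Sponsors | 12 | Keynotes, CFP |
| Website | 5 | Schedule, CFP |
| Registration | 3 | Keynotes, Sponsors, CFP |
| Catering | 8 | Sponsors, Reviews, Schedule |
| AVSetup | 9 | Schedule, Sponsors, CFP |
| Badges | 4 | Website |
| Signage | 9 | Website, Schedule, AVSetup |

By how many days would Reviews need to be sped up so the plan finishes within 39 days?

Current finish: 40 days; target: 39.
Reviews is on every critical path, so each day cut from Reviews cuts the finish by one (this holds down to a finish of 34).
Need 40 − 39 = 1 day off Reviews → Reviews becomes 6 days, finish becomes 39.

1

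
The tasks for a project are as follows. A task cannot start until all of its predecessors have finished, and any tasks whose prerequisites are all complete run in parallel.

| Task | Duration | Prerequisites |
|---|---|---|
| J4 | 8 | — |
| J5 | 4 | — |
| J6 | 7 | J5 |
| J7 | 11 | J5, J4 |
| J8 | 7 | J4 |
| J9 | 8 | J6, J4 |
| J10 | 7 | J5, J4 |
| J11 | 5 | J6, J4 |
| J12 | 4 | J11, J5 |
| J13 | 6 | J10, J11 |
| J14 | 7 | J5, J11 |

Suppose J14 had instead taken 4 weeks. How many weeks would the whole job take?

22

The binding path is J5→J6→J11→J14 = 4+7+5+7 = 23; finish at 23 weeks.
J14 is on the critical path; changing it to 4 makes that path 20 weeks.
New critical path: J5→J6→J11→J13 = 4+7+5+6 = 22 ⇒ 22 weeks.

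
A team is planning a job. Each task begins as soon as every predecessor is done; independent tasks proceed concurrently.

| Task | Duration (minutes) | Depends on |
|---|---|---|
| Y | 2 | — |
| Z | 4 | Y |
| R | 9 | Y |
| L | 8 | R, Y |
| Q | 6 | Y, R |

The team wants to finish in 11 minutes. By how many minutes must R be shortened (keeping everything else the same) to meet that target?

8

Current finish: 19 minutes; target: 11.
R is on every critical path, so each minute cut from R cuts the finish by one (this holds down to a finish of 11).
Need 19 − 11 = 8 minutes off R → R becomes 1 minute, finish becomes 11.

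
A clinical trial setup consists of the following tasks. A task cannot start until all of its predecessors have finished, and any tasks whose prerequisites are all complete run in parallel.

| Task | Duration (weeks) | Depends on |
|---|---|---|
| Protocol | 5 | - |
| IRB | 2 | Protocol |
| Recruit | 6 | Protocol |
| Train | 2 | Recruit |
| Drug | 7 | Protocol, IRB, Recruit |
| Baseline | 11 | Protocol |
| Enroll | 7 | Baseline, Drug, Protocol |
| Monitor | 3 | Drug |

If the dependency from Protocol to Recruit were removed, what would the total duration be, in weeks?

With the dependency in place, Protocol→Recruit→Drug→Enroll = 5+6+7+7 = 25 sets the finish at 25 weeks.
Without Protocol→Recruit, Recruit's earliest start moves from 5 to 0.
After: Protocol→Baseline→Enroll = 5+11+7 = 23 → 23 weeks.

23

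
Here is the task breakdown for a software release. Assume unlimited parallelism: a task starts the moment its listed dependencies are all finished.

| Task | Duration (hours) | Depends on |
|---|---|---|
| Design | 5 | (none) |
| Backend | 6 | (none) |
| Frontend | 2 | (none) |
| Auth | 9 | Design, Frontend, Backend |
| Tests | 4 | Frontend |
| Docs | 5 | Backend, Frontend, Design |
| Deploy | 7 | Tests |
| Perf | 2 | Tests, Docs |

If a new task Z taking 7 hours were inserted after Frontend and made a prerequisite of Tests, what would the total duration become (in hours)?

20

Originally the project takes 15 hours.
With Z inserted, Tests now waits for max(Frontend, Z).
New critical path: Frontend→Z→Tests→Deploy = 2+7+4+7 = 20 ⇒ 20 hours.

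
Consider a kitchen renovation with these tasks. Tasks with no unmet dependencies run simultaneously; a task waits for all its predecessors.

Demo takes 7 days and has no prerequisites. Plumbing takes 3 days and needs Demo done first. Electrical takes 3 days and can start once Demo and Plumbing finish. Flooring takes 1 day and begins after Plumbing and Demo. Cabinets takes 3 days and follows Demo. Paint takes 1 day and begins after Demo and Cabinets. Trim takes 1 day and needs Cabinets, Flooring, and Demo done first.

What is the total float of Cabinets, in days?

2

Demo→Plumbing→Electrical = 7+3+3 = 13 sets the makespan at 13 days.
The longest chain containing Cabinets totals 11 days.
Float = 13 − 11 = 2.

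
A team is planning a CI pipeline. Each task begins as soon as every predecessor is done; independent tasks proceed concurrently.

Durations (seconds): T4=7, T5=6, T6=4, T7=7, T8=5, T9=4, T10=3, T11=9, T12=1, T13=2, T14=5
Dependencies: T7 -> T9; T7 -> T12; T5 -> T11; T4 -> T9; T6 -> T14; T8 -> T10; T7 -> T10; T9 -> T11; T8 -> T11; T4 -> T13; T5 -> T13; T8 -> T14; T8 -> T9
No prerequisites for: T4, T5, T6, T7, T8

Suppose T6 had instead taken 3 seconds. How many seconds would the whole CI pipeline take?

Critical path before the change: T4→T9→T11 = 7+4+9 = 20 giving 20 seconds.
The longest path through T6 is only 9 seconds, so T6 has float 11.
No other chain overtakes it, so the finish is 20 seconds.

20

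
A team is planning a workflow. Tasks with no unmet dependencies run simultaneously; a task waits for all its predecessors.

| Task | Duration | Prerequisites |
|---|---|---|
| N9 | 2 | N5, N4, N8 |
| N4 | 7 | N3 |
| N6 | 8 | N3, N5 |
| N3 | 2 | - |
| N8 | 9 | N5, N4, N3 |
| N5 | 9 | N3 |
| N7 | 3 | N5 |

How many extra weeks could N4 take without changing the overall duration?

N3→N5→N8→N9 = 2+9+9+2 = 22 sets the makespan at 22 weeks.
The longest chain containing N4 totals 20 weeks.
So N4 can slip 11 − 9 = 2 weeks.

2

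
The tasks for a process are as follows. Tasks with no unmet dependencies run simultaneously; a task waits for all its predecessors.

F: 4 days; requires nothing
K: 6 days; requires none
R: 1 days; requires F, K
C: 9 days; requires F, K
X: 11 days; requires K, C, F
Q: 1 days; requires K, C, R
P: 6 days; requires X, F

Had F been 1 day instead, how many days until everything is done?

32

Baseline: K→C→X→P = 6+9+11+6 = 32 → 32 days.
F is off the critical path — its longest chain is 30 days, giving 2 of slack.
No other chain overtakes it, so the finish is 32 days.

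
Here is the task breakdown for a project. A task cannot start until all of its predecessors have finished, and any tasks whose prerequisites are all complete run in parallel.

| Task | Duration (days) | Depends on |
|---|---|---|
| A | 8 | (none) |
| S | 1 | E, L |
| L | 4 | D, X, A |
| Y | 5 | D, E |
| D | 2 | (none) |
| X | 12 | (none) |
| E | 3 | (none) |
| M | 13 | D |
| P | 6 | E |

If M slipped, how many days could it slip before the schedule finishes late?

2

The longest chain is X→L→S = 12+4+1 = 17; overall finish 17 days.
The longest chain containing M totals 15 days.
Slack of M = 4 − 2 = 2 days.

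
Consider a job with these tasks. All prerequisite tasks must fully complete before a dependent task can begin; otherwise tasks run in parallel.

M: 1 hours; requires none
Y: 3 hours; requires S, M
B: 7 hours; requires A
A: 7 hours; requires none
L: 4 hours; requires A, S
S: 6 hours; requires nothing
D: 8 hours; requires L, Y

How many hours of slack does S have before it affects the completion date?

1

Critical path: A→L→D = 7+4+8 = 19, so the finish is 19 hours.
S finishes as early as 6 and must finish by 7.
So S can slip 7 − 6 = 1 hour.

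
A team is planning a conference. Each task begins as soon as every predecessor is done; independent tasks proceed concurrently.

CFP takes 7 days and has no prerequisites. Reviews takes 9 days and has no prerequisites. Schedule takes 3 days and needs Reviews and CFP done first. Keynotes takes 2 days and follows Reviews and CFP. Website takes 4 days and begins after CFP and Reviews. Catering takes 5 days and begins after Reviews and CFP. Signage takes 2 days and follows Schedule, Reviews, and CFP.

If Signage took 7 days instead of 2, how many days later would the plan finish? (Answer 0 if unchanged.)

The binding path is Reviews→Schedule→Signage = 9+3+2 = 14; finish at 14 days.
Signage lies on that path, so at 7 days the path becomes 19 days.
No other chain overtakes it, so the finish is 19 days.
Change in finish: 19 − 14 = +5 days.

5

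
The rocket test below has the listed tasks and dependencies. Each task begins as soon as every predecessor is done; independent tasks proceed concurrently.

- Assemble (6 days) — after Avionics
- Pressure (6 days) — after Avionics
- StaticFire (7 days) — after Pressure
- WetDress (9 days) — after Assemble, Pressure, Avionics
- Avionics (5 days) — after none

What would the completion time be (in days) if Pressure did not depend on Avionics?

20

With the dependency in place, Avionics→Assemble→WetDress = 5+6+9 = 20 sets the finish at 20 days.
Without Avionics→Pressure, Pressure's earliest start moves from 5 to 0.
After: Avionics→Assemble→WetDress = 5+6+9 = 20 → 20 days.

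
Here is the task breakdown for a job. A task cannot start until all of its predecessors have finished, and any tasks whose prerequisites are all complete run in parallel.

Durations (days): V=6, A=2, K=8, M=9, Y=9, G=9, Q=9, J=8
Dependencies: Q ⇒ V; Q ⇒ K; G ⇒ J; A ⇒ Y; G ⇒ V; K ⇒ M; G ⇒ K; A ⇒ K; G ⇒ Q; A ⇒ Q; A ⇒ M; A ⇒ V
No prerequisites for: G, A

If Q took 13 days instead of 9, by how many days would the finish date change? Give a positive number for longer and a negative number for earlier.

Actual critical path: G→Q→K→M = 9+9+8+9 = 35 ⇒ 35 days.
Q lies on that path, so at 13 days the path becomes 39 days.
The critical path is still G→Q→K→M; finish is now 39 days.
Change in finish: 39 − 35 = +4 days.

4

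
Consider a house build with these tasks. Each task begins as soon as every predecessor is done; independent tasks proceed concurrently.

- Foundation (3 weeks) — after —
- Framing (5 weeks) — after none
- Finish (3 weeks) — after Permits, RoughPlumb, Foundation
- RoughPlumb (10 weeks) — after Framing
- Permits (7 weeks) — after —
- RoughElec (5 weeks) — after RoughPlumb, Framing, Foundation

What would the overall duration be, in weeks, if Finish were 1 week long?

20

Critical path before the change: Framing→RoughPlumb→RoughElec = 5+10+5 = 20 giving 20 weeks.
Finish is off the critical path — its longest chain is 18 weeks, giving 2 of slack.
That remains the longest chain; total 20 weeks.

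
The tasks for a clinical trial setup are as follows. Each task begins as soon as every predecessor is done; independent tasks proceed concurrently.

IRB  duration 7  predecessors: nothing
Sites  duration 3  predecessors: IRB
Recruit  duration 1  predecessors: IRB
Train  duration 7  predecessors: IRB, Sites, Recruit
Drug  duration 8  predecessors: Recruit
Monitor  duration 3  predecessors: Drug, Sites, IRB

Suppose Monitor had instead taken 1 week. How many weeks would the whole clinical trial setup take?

Actual critical path: IRB→Recruit→Drug→Monitor = 7+1+8+3 = 19 ⇒ 19 weeks.
Monitor is on the critical path; changing it to 1 makes that path 17 weeks.
New critical path: IRB→Sites→Train = 7+3+7 = 17 ⇒ 17 weeks.

17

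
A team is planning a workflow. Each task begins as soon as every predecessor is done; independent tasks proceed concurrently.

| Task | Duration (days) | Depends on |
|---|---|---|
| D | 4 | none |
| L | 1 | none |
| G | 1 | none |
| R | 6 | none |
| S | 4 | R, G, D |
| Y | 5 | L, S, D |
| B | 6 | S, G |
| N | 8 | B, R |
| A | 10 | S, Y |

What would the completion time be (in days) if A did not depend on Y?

24

With the dependency in place, R→S→Y→A = 6+4+5+10 = 25 sets the finish at 25 days.
Without Y→A, A's earliest start moves from 15 to 10.
The longest chain is now R→S→B→N = 6+4+6+8 = 24, so the plan takes 24 days.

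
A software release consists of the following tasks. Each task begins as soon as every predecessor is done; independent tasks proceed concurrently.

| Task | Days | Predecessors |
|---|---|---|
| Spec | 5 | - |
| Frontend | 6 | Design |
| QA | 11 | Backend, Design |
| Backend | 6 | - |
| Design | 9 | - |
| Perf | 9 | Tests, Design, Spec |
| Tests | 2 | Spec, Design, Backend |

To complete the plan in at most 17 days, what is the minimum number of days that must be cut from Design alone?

3

Current finish: 20 days; target: 17.
Design is on every critical path, so each day cut from Design cuts the finish by one (this holds down to a finish of 17).
Need 20 − 17 = 3 days off Design → Design becomes 6 days, finish becomes 17.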